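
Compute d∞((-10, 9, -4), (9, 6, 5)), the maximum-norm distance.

max(|x_i - y_i|) = max(|-10 - 9|, |9 - 6|, |-4 - 5|) = max(19, 3, 9) = 19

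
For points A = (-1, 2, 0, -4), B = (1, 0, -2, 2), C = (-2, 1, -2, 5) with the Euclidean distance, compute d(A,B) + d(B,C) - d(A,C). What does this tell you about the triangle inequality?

d(A,B) = √(2² + 2² + 2² + 6²) = √48 ≈ 6.9282, d(B,C) = √(3² + 1² + 0² + 3²) = √19 ≈ 4.3589, d(A,C) = √(1² + 1² + 2² + 9²) = √87 ≈ 9.3274.
d(A,B) + d(B,C) - d(A,C) = 6.9282 + 4.3589 - 9.3274 = 11.2871 - 9.3274 = 1.9597 (to 4 decimal places). This is ≥ 0, so the triangle inequality holds for these points.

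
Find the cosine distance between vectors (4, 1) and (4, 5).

With u = (4, 1), v = (4, 5):
u·v = 4·4 + 1·5 = 16 + 5 = 21.
|u| = √(4² + 1²) = √17, |v| = √(4² + 5²) = √41, so |u||v| = √(17·41) = √697.
cos θ = (u·v)/(|u||v|) = 21/√697 ≈ 0.7954
Cosine distance = 1 - cos θ ≈ 1 - 0.7954 = 0.2046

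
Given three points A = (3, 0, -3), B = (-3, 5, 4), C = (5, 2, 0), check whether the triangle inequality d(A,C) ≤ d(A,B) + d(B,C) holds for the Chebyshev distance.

d(A,B) = max(6, 5, 7) = 7, d(B,C) = max(8, 3, 4) = 8, d(A,C) = max(2, 2, 3) = 3.
d(A,C) = 3 ≤ 7 + 8 = 15. Triangle inequality is satisfied.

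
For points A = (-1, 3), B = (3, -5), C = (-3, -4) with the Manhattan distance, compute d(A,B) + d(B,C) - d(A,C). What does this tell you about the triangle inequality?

d(A,B) = 4 + 8 = 12, d(B,C) = 6 + 1 = 7, d(A,C) = 2 + 7 = 9.
d(A,B) + d(B,C) - d(A,C) = 12 + 7 - 9 = 19 - 9 = 10. This is ≥ 0, so the triangle inequality holds for these points.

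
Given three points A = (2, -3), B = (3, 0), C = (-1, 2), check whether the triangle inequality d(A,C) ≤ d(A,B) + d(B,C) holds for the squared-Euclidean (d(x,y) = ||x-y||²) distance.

d(A,B) = 1² + 3² = 10, d(B,C) = 4² + 2² = 20, d(A,C) = 3² + 5² = 34.
d(A,C) = 34 > 10 + 20 = 30. Triangle inequality is VIOLATED. (Squared-Euclidean is not a metric — this is a counterexample.)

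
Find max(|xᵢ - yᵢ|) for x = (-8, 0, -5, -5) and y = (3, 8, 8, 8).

max(|x_i - y_i|) = max(|-8 - 3|, |0 - 8|, |-5 - 8|, |-5 - 8|) = max(11, 8, 13, 13) = 13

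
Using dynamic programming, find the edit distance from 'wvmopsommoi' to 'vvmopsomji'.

Let D[i][j] be the edit distance between the first i characters of 'wvmopsommoi' and the first j characters of 'vvmopsomji', with D[i][0] = i, D[0][j] = j, and D[i][j] = D[i-1][j-1] if the characters match, else 1 + min(D[i-1][j], D[i][j-1], D[i-1][j-1]). Filling the table (rows: prefixes of 'wvmopsommoi', columns: prefixes of 'vvmopsomji'):
     ε  v  v  m  o  p  s  o  m  j  i
  ε  0  1  2  3  4  5  6  7  8  9 10
  w  1  1  2  3  4  5  6  7  8  9 10
  v  2  1  1  2  3  4  5  6  7  8  9
  m  3  2  2  1  2  3  4  5  6  7  8
  o  4  3  3  2  1  2  3  4  5  6  7
  p  5  4  4  3  2  1  2  3  4  5  6
  s  6  5  5  4  3  2  1  2  3  4  5
  o  7  6  6  5  4  3  2  1  2  3  4
  m  8  7  7  6  5  4  3  2  1  2  3
  m  9  8  8  7  6  5  4  3  2  2  3
  o 10  9  9  8  7  6  5  4  3  3  3
  i 11 10 10  9  8  7  6  5  4  4  3
The bottom-right entry gives D[11][10] = 3, so no sequence of fewer than 3 edits works. Backtracking through the table gives one optimal edit sequence (3 edits):
  wvmopsommoi → vvmopsommoi (sub w→v @1)
  vvmopsommoi → vvmopsomoi (del m @8)
  vvmopsomoi → vvmopsomji (sub o→j @9)
Edit distance = 3.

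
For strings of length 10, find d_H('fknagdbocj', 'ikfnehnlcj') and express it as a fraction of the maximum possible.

Differing positions: 1, 3, 4, 5, 6, 7, 8. Hamming distance = 7. The maximum possible Hamming distance for length-10 strings is 10, so d_H/10 = 7/10 = 0.7.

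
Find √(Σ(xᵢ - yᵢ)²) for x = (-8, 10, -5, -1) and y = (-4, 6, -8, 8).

√(Σ(x_i - y_i)²) = √((-8 - (-4))² + (10 - 6)² + (-5 - (-8))² + (-1 - 8)²)
= √((-4)² + 4² + 3² + (-9)²) = √(16 + 16 + 9 + 81) = √122 ≈ 11.0454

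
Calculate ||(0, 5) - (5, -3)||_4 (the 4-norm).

(Σ|x_i - y_i|^4)^(1/4) = (|0 - 5|^4 + |5 - (-3)|^4)^(1/4)
= (5^4 + 8^4)^(1/4) = (625 + 4096)^(1/4) = (4721)^(1/4) ≈ 8.2891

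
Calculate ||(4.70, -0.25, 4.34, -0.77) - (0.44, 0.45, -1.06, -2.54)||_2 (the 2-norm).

(Σ|x_i - y_i|^2)^(1/2) = (|4.7 - 0.44|^2 + |-0.25 - 0.45|^2 + |4.34 - (-1.06)|^2 + |-0.77 - (-2.54)|^2)^(1/2)
= (4.26^2 + 0.7^2 + 5.4^2 + 1.77^2)^(1/2) = (18.1476 + 0.49 + 29.16 + 3.1329)^(1/2) = (50.9305)^(1/2) ≈ 7.1366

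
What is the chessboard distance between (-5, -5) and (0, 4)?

max(|x_i - y_i|) = max(|-5 - 0|, |-5 - 4|) = max(5, 9) = 9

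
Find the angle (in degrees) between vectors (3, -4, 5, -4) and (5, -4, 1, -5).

With u = (3, -4, 5, -4), v = (5, -4, 1, -5):
u·v = 3·5 + (-4)·(-4) + 5·1 + (-4)·(-5) = 15 + 16 + 5 + 20 = 56.
|u| = √(3² + (-4)² + 5² + (-4)²) = √66, |v| = √(5² + (-4)² + 1² + (-5)²) = √67, so |u||v| = √(66·67) = √4422.
cos θ = (u·v)/(|u||v|) = 56/√4422 ≈ 0.842129
θ = arccos(0.842129) ≈ 32.63°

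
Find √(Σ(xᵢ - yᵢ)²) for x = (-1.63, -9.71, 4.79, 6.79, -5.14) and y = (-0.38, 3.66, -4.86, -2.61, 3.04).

√(Σ(x_i - y_i)²) = √((-1.63 - (-0.38))² + (-9.71 - 3.66)² + (4.79 - (-4.86))² + (6.79 - (-2.61))² + (-5.14 - 3.04)²)
= √((-1.25)² + (-13.37)² + 9.65² + 9.4² + (-8.18)²) = √(1.5625 + 178.7569 + 93.1225 + 88.36 + 66.9124) = √428.7143 ≈ 20.7054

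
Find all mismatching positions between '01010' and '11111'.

Differing positions: 1, 3, 5. Hamming distance = 3.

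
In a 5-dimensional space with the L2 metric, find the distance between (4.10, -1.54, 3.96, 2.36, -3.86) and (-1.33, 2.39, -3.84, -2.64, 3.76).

(Σ|x_i - y_i|^2)^(1/2) = (|4.1 - (-1.33)|^2 + |-1.54 - 2.39|^2 + |3.96 - (-3.84)|^2 + |2.36 - (-2.64)|^2 + |-3.86 - 3.76|^2)^(1/2)
= (5.43^2 + 3.93^2 + 7.8^2 + 5^2 + 7.62^2)^(1/2) = (29.4849 + 15.4449 + 60.84 + 25 + 58.0644)^(1/2) = (188.8342)^(1/2) ≈ 13.7417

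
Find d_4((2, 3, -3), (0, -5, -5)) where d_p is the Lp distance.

(Σ|x_i - y_i|^4)^(1/4) = (|2 - 0|^4 + |3 - (-5)|^4 + |-3 - (-5)|^4)^(1/4)
= (2^4 + 8^4 + 2^4)^(1/4) = (16 + 4096 + 16)^(1/4) = (4128)^(1/4) ≈ 8.0156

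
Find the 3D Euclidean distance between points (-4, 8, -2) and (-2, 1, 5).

√(Σ(x_i - y_i)²) = √((-4 - (-2))² + (8 - 1)² + (-2 - 5)²)
= √((-2)² + 7² + (-7)²) = √(4 + 49 + 49) = √102 ≈ 10.0995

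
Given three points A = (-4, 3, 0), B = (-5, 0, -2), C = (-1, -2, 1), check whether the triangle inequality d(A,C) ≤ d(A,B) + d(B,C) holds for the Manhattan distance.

d(A,B) = 1 + 3 + 2 = 6, d(B,C) = 4 + 2 + 3 = 9, d(A,C) = 3 + 5 + 1 = 9.
d(A,C) = 9 ≤ 6 + 9 = 15. Triangle inequality is satisfied.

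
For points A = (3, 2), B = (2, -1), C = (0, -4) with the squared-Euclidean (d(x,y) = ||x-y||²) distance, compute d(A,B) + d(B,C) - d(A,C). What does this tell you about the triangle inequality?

d(A,B) = 1² + 3² = 10, d(B,C) = 2² + 3² = 13, d(A,C) = 3² + 6² = 45.
d(A,B) + d(B,C) - d(A,C) = 10 + 13 - 45 = 23 - 45 = -22. This is < 0, so the triangle inequality FAILS for these points (squared-Euclidean is not a metric).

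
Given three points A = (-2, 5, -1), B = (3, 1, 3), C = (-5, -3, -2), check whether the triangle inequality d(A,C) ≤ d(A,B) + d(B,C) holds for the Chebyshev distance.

d(A,B) = max(5, 4, 4) = 5, d(B,C) = max(8, 4, 5) = 8, d(A,C) = max(3, 8, 1) = 8.
d(A,C) = 8 ≤ 5 + 8 = 13. Triangle inequality is satisfied.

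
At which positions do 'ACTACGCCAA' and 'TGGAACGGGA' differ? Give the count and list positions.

Differing positions: 1, 2, 3, 5, 6, 7, 8, 9. Hamming distance = 8.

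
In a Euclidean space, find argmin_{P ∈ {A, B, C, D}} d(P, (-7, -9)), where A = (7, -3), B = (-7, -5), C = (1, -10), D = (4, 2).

Distances: d(A) ≈ 15.2315, d(B) = 4, d(C) ≈ 8.0623, d(D) ≈ 15.5563. Nearest: B = (-7, -5) with distance 4.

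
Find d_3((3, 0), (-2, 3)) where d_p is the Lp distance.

(Σ|x_i - y_i|^3)^(1/3) = (|3 - (-2)|^3 + |0 - 3|^3)^(1/3)
= (5^3 + 3^3)^(1/3) = (125 + 27)^(1/3) = (152)^(1/3) ≈ 5.3368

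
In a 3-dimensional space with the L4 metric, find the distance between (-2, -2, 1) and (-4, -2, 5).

(Σ|x_i - y_i|^4)^(1/4) = (|-2 - (-4)|^4 + |-2 - (-2)|^4 + |1 - 5|^4)^(1/4)
= (2^4 + 0^4 + 4^4)^(1/4) = (16 + 0 + 256)^(1/4) = (272)^(1/4) ≈ 4.0611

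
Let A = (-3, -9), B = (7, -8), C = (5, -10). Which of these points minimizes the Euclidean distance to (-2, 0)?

Distances: d(A) ≈ 9.0554, d(B) ≈ 12.0416, d(C) ≈ 12.2066. Nearest: A = (-3, -9) with distance 9.0554.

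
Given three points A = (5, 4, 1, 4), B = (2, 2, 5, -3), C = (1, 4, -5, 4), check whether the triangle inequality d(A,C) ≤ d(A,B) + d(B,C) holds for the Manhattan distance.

d(A,B) = 3 + 2 + 4 + 7 = 16, d(B,C) = 1 + 2 + 10 + 7 = 20, d(A,C) = 4 + 0 + 6 + 0 = 10.
d(A,C) = 10 ≤ 16 + 20 = 36. Triangle inequality is satisfied.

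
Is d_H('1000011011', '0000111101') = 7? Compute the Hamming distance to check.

Differing positions: 1, 5, 8, 9. Hamming distance = 4, so the claim that d_H = 7 is false.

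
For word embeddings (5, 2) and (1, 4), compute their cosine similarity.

With u = (5, 2), v = (1, 4):
u·v = 5·1 + 2·4 = 5 + 8 = 13.
|u| = √(5² + 2²) = √29, |v| = √(1² + 4²) = √17, so |u||v| = √(29·17) = √493.
cos θ = (u·v)/(|u||v|) = 13/√493 ≈ 0.5855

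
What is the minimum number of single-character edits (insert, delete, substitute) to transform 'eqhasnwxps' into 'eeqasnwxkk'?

Let D[i][j] be the edit distance between the first i characters of 'eqhasnwxps' and the first j characters of 'eeqasnwxkk', with D[i][0] = i, D[0][j] = j, and D[i][j] = D[i-1][j-1] if the characters match, else 1 + min(D[i-1][j], D[i][j-1], D[i-1][j-1]). Filling the table (rows: prefixes of 'eqhasnwxps', columns: prefixes of 'eeqasnwxkk'):
     ε  e  e  q  a  s  n  w  x  k  k
  ε  0  1  2  3  4  5  6  7  8  9 10
  e  1  0  1  2  3  4  5  6  7  8  9
  q  2  1  1  1  2  3  4  5  6  7  8
  h  3  2  2  2  2  3  4  5  6  7  8
  a  4  3  3  3  2  3  4  5  6  7  8
  s  5  4  4  4  3  2  3  4  5  6  7
  n  6  5  5  5  4  3  2  3  4  5  6
  w  7  6  6  6  5  4  3  2  3  4  5
  x  8  7  7  7  6  5  4  3  2  3  4
  p  9  8  8  8  7  6  5  4  3  3  4
  s 10  9  9  9  8  7  6  5  4  4  4
The bottom-right entry gives D[10][10] = 4, so no sequence of fewer than 4 edits works. Backtracking through the table gives one optimal edit sequence (4 edits):
  eqhasnwxps → eehasnwxps (sub q→e @2)
  eehasnwxps → eeqasnwxps (sub h→q @3)
  eeqasnwxps → eeqasnwxks (sub p→k @9)
  eeqasnwxks → eeqasnwxkk (sub s→k @10)
Edit distance = 4.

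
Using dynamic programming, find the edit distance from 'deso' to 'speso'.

Let D[i][j] be the edit distance between the first i characters of 'deso' and the first j characters of 'speso', with D[i][0] = i, D[0][j] = j, and D[i][j] = D[i-1][j-1] if the characters match, else 1 + min(D[i-1][j], D[i][j-1], D[i-1][j-1]). Filling the table (rows: prefixes of 'deso', columns: prefixes of 'speso'):
     ε  s  p  e  s  o
  ε  0  1  2  3  4  5
  d  1  1  2  3  4  5
  e  2  2  2  2  3  4
  s  3  2  3  3  2  3
  o  4  3  3  4  3  2
The bottom-right entry gives D[4][5] = 2, so no sequence of fewer than 2 edits works. Backtracking through the table gives one optimal edit sequence (2 edits):
  deso → sdeso (ins s @1)
  sdeso → speso (sub d→p @2)
Edit distance = 2.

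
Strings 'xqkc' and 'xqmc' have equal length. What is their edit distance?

Let D[i][j] be the edit distance between the first i characters of 'xqkc' and the first j characters of 'xqmc', with D[i][0] = i, D[0][j] = j, and D[i][j] = D[i-1][j-1] if the characters match, else 1 + min(D[i-1][j], D[i][j-1], D[i-1][j-1]). Filling the table (rows: prefixes of 'xqkc', columns: prefixes of 'xqmc'):
     ε  x  q  m  c
  ε  0  1  2  3  4
  x  1  0  1  2  3
  q  2  1  0  1  2
  k  3  2  1  1  2
  c  4  3  2  2  1
The bottom-right entry gives D[4][4] = 1, so no sequence of fewer than 1 edit works. Backtracking through the table gives one optimal edit sequence (1 edit):
  xqkc → xqmc (sub k→m @3)
Edit distance = 1.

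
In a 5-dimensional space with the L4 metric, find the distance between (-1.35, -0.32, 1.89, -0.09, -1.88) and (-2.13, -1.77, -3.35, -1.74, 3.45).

(Σ|x_i - y_i|^4)^(1/4) = (|-1.35 - (-2.13)|^4 + |-0.32 - (-1.77)|^4 + |1.89 - (-3.35)|^4 + |-0.09 - (-1.74)|^4 + |-1.88 - 3.45|^4)^(1/4)
= (0.78^4 + 1.45^4 + 5.24^4 + 1.65^4 + 5.33^4)^(1/4) ≈ (0.3702 + 4.4205 + 753.9198 + 7.412 + 807.0656)^(1/4) = (1573.1881)^(1/4) ≈ 6.2979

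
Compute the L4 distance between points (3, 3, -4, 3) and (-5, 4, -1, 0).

(Σ|x_i - y_i|^4)^(1/4) = (|3 - (-5)|^4 + |3 - 4|^4 + |-4 - (-1)|^4 + |3 - 0|^4)^(1/4)
= (8^4 + 1^4 + 3^4 + 3^4)^(1/4) = (4096 + 1 + 81 + 81)^(1/4) = (4259)^(1/4) ≈ 8.0784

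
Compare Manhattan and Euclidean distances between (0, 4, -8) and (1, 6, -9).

L1 = |0 - 1| + |4 - 6| + |-8 - (-9)| = 1 + 2 + 1 = 4
L2 = √(1² + 2² + 1²) = √6 ≈ 2.4495
L1 ≥ L2 always (equality iff movement is along one axis); L1 > L2 here.
Ratio L1/L2 = 4/√6 ≈ 1.633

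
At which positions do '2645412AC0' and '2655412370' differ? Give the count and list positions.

Differing positions: 3, 8, 9. Hamming distance = 3.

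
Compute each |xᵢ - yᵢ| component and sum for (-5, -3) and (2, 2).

Σ|x_i - y_i| = |-5 - 2| + |-3 - 2| = 7 + 5 = 12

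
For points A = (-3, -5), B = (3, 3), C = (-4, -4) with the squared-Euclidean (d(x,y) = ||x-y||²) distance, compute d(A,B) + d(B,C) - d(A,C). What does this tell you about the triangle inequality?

d(A,B) = 6² + 8² = 100, d(B,C) = 7² + 7² = 98, d(A,C) = 1² + 1² = 2.
d(A,B) + d(B,C) - d(A,C) = 100 + 98 - 2 = 198 - 2 = 196. This is ≥ 0, so the triangle inequality holds for these points.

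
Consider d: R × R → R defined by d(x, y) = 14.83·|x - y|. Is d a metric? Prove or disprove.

Yes. Since |x - y| is a metric on R and 14.83 > 0, the positive scalar multiple 14.83·|x - y| is also a metric: scaling by a positive constant preserves non-negativity, identity (d=0 ⟺ |x-y|=0 ⟺ x=y), symmetry, and the triangle inequality.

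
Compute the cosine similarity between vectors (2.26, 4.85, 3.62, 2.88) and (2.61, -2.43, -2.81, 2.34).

With u = (2.26, 4.85, 3.62, 2.88), v = (2.61, -2.43, -2.81, 2.34):
u·v = 2.26·2.61 + 4.85·(-2.43) + 3.62·(-2.81) + 2.88·2.34 = 5.8986 + (-11.7855) + (-10.1722) + 6.7392 = -9.3199.
|u| = √(2.26² + 4.85² + 3.62² + 2.88²) = √(5.1076 + 23.5225 + 13.1044 + 8.2944) = √50.0289, |v| = √(2.61² + (-2.43)² + (-2.81)² + 2.34²) = √(6.8121 + 5.9049 + 7.8961 + 5.4756) = √26.0887.
cos θ = (u·v)/(|u||v|) = -9.3199/(√50.0289·√26.0887) ≈ -0.258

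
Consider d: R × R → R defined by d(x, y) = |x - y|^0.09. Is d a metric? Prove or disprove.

Yes. With 0 < p = 0.09 ≤ 1, d(x,y) = |x-y|^0.09 is a metric on R. Non-negativity and symmetry are immediate; |x-y|^0.09 = 0 ⟺ |x-y| = 0 ⟺ x = y. For the triangle inequality, the function t ↦ t^0.09 is subadditive on [0,∞) when p ≤ 1, so |x-z|^0.09 ≤ (|x-y| + |y-z|)^0.09 ≤ |x-y|^0.09 + |y-z|^0.09.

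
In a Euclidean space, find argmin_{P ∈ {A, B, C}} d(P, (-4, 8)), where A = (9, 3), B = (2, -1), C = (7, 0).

Distances: d(A) ≈ 13.9284, d(B) ≈ 10.8167, d(C) ≈ 13.6015. Nearest: B = (2, -1) with distance 10.8167.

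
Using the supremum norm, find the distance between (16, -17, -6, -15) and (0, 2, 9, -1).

max(|x_i - y_i|) = max(|16 - 0|, |-17 - 2|, |-6 - 9|, |-15 - (-1)|) = max(16, 19, 15, 14) = 19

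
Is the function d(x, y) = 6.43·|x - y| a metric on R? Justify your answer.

Yes. Since |x - y| is a metric on R and 6.43 > 0, the positive scalar multiple 6.43·|x - y| is also a metric: scaling by a positive constant preserves non-negativity, identity (d=0 ⟺ |x-y|=0 ⟺ x=y), symmetry, and the triangle inequality.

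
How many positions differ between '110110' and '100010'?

Differing positions: 2, 4. Hamming distance = 2.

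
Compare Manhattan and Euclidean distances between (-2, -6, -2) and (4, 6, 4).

L1 = |-2 - 4| + |-6 - 6| + |-2 - 4| = 6 + 12 + 6 = 24
L2 = √(6² + 12² + 6²) = √216 ≈ 14.6969
L1 ≥ L2 always (equality iff movement is along one axis); L1 > L2 here.
Ratio L1/L2 = 24/√216 ≈ 1.633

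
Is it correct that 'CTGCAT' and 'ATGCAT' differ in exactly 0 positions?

Differing positions: 1. Hamming distance = 1, so the claim that d_H = 0 is false.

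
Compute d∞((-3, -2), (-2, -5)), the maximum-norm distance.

max(|x_i - y_i|) = max(|-3 - (-2)|, |-2 - (-5)|) = max(1, 3) = 3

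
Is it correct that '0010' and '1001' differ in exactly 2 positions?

Differing positions: 1, 3, 4. Hamming distance = 3, so the claim that d_H = 2 is false.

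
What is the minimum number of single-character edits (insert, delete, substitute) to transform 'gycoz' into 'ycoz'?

Let D[i][j] be the edit distance between the first i characters of 'gycoz' and the first j characters of 'ycoz', with D[i][0] = i, D[0][j] = j, and D[i][j] = D[i-1][j-1] if the characters match, else 1 + min(D[i-1][j], D[i][j-1], D[i-1][j-1]). Filling the table (rows: prefixes of 'gycoz', columns: prefixes of 'ycoz'):
     ε  y  c  o  z
  ε  0  1  2  3  4
  g  1  1  2  3  4
  y  2  1  2  3  4
  c  3  2  1  2  3
  o  4  3  2  1  2
  z  5  4  3  2  1
The bottom-right entry gives D[5][4] = 1, so no sequence of fewer than 1 edit works. Backtracking through the table gives one optimal edit sequence (1 edit):
  gycoz → ycoz (del g @1)
Edit distance = 1.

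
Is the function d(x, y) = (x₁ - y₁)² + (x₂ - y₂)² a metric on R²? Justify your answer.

No. The squared Euclidean distance fails the triangle inequality. Counterexample: x = (0, 0), y = (2, 1), z = (4, 2). d(x,z) = 4² + 2² = 20, but d(x,y) + d(y,z) = (2² + 1²) + (2² + 1²) = 5 + 5 = 10. Since 20 > 10, the triangle inequality is violated. (Note: √d, the ordinary Euclidean distance, IS a metric.)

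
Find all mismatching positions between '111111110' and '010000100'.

Differing positions: 1, 3, 4, 5, 6, 8. Hamming distance = 6.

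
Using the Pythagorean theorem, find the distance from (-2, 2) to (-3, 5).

√(Σ(x_i - y_i)²) = √((-2 - (-3))² + (2 - 5)²)
= √(1² + (-3)²) = √(1 + 9) = √10 ≈ 3.1623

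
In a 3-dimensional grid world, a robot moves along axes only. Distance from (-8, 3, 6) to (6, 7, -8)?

Σ|x_i - y_i| = |-8 - 6| + |3 - 7| + |6 - (-8)| = 14 + 4 + 14 = 32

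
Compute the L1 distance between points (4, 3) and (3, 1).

Σ|x_i - y_i| = |4 - 3| + |3 - 1| = 1 + 2 = 3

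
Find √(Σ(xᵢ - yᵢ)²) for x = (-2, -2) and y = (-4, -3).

√(Σ(x_i - y_i)²) = √((-2 - (-4))² + (-2 - (-3))²)
= √(2² + 1²) = √(4 + 1) = √5 ≈ 2.2361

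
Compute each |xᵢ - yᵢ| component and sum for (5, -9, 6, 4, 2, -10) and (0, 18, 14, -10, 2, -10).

Σ|x_i - y_i| = |5 - 0| + |-9 - 18| + |6 - 14| + |4 - (-10)| + |2 - 2| + |-10 - (-10)| = 5 + 27 + 8 + 14 + 0 + 0 = 54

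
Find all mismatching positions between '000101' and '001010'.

Differing positions: 3, 4, 5, 6. Hamming distance = 4.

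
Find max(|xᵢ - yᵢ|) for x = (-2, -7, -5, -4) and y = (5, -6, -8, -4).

max(|x_i - y_i|) = max(|-2 - 5|, |-7 - (-6)|, |-5 - (-8)|, |-4 - (-4)|) = max(7, 1, 3, 0) = 7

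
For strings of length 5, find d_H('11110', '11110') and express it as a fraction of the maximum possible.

Differing positions: none. Hamming distance = 0. The maximum possible Hamming distance for length-5 strings is 5, so d_H/5 = 0/5 = 0.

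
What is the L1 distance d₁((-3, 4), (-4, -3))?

Σ|x_i - y_i| = |-3 - (-4)| + |4 - (-3)| = 1 + 7 = 8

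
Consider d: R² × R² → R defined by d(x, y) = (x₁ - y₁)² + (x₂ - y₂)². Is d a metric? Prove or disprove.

No. The squared Euclidean distance fails the triangle inequality. Counterexample: x = (0, 0), y = (5, 2), z = (10, 4). d(x,z) = 10² + 4² = 116, but d(x,y) + d(y,z) = (5² + 2²) + (5² + 2²) = 29 + 29 = 58. Since 116 > 58, the triangle inequality is violated. (Note: √d, the ordinary Euclidean distance, IS a metric.)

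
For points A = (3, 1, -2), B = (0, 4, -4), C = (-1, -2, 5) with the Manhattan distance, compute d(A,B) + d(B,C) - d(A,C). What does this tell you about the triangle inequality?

d(A,B) = 3 + 3 + 2 = 8, d(B,C) = 1 + 6 + 9 = 16, d(A,C) = 4 + 3 + 7 = 14.
d(A,B) + d(B,C) - d(A,C) = 8 + 16 - 14 = 24 - 14 = 10. This is ≥ 0, so the triangle inequality holds for these points.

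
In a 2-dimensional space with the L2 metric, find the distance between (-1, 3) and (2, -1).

(Σ|x_i - y_i|^2)^(1/2) = (|-1 - 2|^2 + |3 - (-1)|^2)^(1/2)
= (3^2 + 4^2)^(1/2) = (9 + 16)^(1/2) = (25)^(1/2) = 5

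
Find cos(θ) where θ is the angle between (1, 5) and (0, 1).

With u = (1, 5), v = (0, 1):
u·v = 1·0 + 5·1 = 0 + 5 = 5.
|u| = √(1² + 5²) = √26, |v| = √(0² + 1²) = √1, so |u||v| = √(26·1) = √26.
cos θ = (u·v)/(|u||v|) = 5/√26 ≈ 0.9806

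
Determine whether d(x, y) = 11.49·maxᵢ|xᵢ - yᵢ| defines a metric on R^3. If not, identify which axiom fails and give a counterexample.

Yes. The L∞ (Chebyshev) norm induces a metric on R^3, and multiplying a metric by a positive constant 11.49 > 0 preserves all four axioms: non-negativity (11.49·||x-y|| ≥ 0), identity (11.49·||x-y|| = 0 ⟺ ||x-y|| = 0 ⟺ x = y), symmetry (||x-y|| = ||y-x||), and the triangle inequality (11.49·||x-z|| ≤ 11.49·||x-y|| + 11.49·||y-z||). So d is a metric.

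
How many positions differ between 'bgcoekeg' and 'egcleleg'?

Differing positions: 1, 4, 6. Hamming distance = 3.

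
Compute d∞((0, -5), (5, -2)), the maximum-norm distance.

max(|x_i - y_i|) = max(|0 - 5|, |-5 - (-2)|) = max(5, 3) = 5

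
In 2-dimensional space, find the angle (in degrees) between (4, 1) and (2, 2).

With u = (4, 1), v = (2, 2):
u·v = 4·2 + 1·2 = 8 + 2 = 10.
|u| = √(4² + 1²) = √17, |v| = √(2² + 2²) = √8, so |u||v| = √(17·8) = √136.
cos θ = (u·v)/(|u||v|) = 10/√136 ≈ 0.857493
θ = arccos(0.857493) ≈ 30.96°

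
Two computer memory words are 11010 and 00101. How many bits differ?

Differing positions: 1, 2, 3, 4, 5. Hamming distance = 5.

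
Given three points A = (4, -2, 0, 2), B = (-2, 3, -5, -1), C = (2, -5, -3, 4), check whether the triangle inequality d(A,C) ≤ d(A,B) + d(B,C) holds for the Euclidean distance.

d(A,B) = √(6² + 5² + 5² + 3²) = √95 ≈ 9.7468, d(B,C) = √(4² + 8² + 2² + 5²) = √109 ≈ 10.4403, d(A,C) = √(2² + 3² + 3² + 2²) = √26 ≈ 5.099.
d(A,C) ≈ 5.099 ≤ 9.7468 + 10.4403 = 20.1871. Triangle inequality is satisfied.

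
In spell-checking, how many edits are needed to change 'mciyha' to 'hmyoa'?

Let D[i][j] be the edit distance between the first i characters of 'mciyha' and the first j characters of 'hmyoa', with D[i][0] = i, D[0][j] = j, and D[i][j] = D[i-1][j-1] if the characters match, else 1 + min(D[i-1][j], D[i][j-1], D[i-1][j-1]). Filling the table (rows: prefixes of 'mciyha', columns: prefixes of 'hmyoa'):
     ε  h  m  y  o  a
  ε  0  1  2  3  4  5
  m  1  1  1  2  3  4
  c  2  2  2  2  3  4
  i  3  3  3  3  3  4
  y  4  4  4  3  4  4
  h  5  4  5  4  4  5
  a  6  5  5  5  5  4
The bottom-right entry gives D[6][5] = 4, so no sequence of fewer than 4 edits works. Backtracking through the table gives one optimal edit sequence (4 edits):
  mciyha → ciyha (del m @1)
  ciyha → hiyha (sub c→h @1)
  hiyha → hmyha (sub i→m @2)
  hmyha → hmyoa (sub h→o @4)
Edit distance = 4.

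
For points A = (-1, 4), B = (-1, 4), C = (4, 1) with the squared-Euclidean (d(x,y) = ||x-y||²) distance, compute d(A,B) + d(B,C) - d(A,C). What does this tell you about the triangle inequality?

d(A,B) = 0² + 0² = 0, d(B,C) = 5² + 3² = 34, d(A,C) = 5² + 3² = 34.
d(A,B) + d(B,C) - d(A,C) = 0 + 34 - 34 = 34 - 34 = 0. This is ≥ 0, so the triangle inequality holds for these points.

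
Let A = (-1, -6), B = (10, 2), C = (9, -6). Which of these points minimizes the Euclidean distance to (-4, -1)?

Distances: d(A) ≈ 5.831, d(B) ≈ 14.3178, d(C) ≈ 13.9284. Nearest: A = (-1, -6) with distance 5.831.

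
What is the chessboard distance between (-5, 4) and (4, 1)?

max(|x_i - y_i|) = max(|-5 - 4|, |4 - 1|) = max(9, 3) = 9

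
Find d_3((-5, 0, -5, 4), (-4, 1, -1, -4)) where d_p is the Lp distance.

(Σ|x_i - y_i|^3)^(1/3) = (|-5 - (-4)|^3 + |0 - 1|^3 + |-5 - (-1)|^3 + |4 - (-4)|^3)^(1/3)
= (1^3 + 1^3 + 4^3 + 8^3)^(1/3) = (1 + 1 + 64 + 512)^(1/3) = (578)^(1/3) ≈ 8.33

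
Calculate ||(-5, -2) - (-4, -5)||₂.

√(Σ(x_i - y_i)²) = √((-5 - (-4))² + (-2 - (-5))²)
= √((-1)² + 3²) = √(1 + 9) = √10 ≈ 3.1623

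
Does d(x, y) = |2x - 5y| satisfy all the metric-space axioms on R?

No. d fails symmetry: d(3, 2) = |2·3 - 5·2| = |-4| = 4, but d(2, 3) = |2·2 - 5·3| = |-11| = 11. Since 4 ≠ 11, d(x,y) ≠ d(y,x) in general.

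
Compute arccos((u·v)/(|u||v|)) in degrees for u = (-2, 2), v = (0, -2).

With u = (-2, 2), v = (0, -2):
u·v = (-2)·0 + 2·(-2) = 0 + (-4) = -4.
|u| = √((-2)² + 2²) = √8, |v| = √(0² + (-2)²) = √4, so |u||v| = √(8·4) = √32.
cos θ = (u·v)/(|u||v|) = -4/√32 ≈ -0.707107
θ = arccos(-0.707107) ≈ 135°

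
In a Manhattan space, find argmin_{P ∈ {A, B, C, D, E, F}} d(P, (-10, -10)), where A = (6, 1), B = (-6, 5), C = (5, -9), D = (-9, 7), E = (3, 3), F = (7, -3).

Distances: d(A) = 27, d(B) = 19, d(C) = 16, d(D) = 18, d(E) = 26, d(F) = 24. Nearest: C = (5, -9) with distance 16.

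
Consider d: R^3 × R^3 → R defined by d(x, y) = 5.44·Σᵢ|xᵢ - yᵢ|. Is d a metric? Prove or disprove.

Yes. The L1 (Manhattan) norm induces a metric on R^3, and multiplying a metric by a positive constant 5.44 > 0 preserves all four axioms: non-negativity (5.44·||x-y|| ≥ 0), identity (5.44·||x-y|| = 0 ⟺ ||x-y|| = 0 ⟺ x = y), symmetry (||x-y|| = ||y-x||), and the triangle inequality (5.44·||x-z|| ≤ 5.44·||x-y|| + 5.44·||y-z||). So d is a metric.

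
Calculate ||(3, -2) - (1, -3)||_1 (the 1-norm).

Σ|x_i - y_i| = |3 - 1| + |-2 - (-3)| = 2 + 1 = 3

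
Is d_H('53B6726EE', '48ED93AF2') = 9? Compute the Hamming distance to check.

Differing positions: 1, 2, 3, 4, 5, 6, 7, 8, 9. Hamming distance = 9, so the claim is true.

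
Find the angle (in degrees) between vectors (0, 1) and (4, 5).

With u = (0, 1), v = (4, 5):
u·v = 0·4 + 1·5 = 0 + 5 = 5.
|u| = √(0² + 1²) = √1, |v| = √(4² + 5²) = √41, so |u||v| = √(1·41) = √41.
cos θ = (u·v)/(|u||v|) = 5/√41 ≈ 0.780869
θ = arccos(0.780869) ≈ 38.66°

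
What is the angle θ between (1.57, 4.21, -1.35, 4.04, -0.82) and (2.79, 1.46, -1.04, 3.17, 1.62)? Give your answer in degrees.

With u = (1.57, 4.21, -1.35, 4.04, -0.82), v = (2.79, 1.46, -1.04, 3.17, 1.62):
u·v = 1.57·2.79 + 4.21·1.46 + (-1.35)·(-1.04) + 4.04·3.17 + (-0.82)·1.62 = 4.3803 + 6.1466 + 1.404 + 12.8068 + (-1.3284) = 23.4093.
|u| = √(1.57² + 4.21² + (-1.35)² + 4.04² + (-0.82)²) = √(2.4649 + 17.7241 + 1.8225 + 16.3216 + 0.6724) = √39.0055, |v| = √(2.79² + 1.46² + (-1.04)² + 3.17² + 1.62²) = √(7.7841 + 2.1316 + 1.0816 + 10.0489 + 2.6244) = √23.6706.
cos θ = (u·v)/(|u||v|) = 23.4093/(√39.0055·√23.6706) ≈ 0.770408
θ = arccos(0.770408) ≈ 39.61°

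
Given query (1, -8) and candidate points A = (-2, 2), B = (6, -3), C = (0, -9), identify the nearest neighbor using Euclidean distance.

Distances: d(A) ≈ 10.4403, d(B) ≈ 7.0711, d(C) ≈ 1.4142. Nearest: C = (0, -9) with distance 1.4142.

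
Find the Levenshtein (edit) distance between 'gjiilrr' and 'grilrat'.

Let D[i][j] be the edit distance between the first i characters of 'gjiilrr' and the first j characters of 'grilrat', with D[i][0] = i, D[0][j] = j, and D[i][j] = D[i-1][j-1] if the characters match, else 1 + min(D[i-1][j], D[i][j-1], D[i-1][j-1]). Filling the table (rows: prefixes of 'gjiilrr', columns: prefixes of 'grilrat'):
     ε  g  r  i  l  r  a  t
  ε  0  1  2  3  4  5  6  7
  g  1  0  1  2  3  4  5  6
  j  2  1  1  2  3  4  5  6
  i  3  2  2  1  2  3  4  5
  i  4  3  3  2  2  3  4  5
  l  5  4  4  3  2  3  4  5
  r  6  5  4  4  3  2  3  4
  r  7  6  5  5  4  3  3  4
The bottom-right entry gives D[7][7] = 4, so no sequence of fewer than 4 edits works. Backtracking through the table gives one optimal edit sequence (4 edits):
  gjiilrr → giilrr (del j @2)
  giilrr → grilrr (sub i→r @2)
  grilrr → grilrar (ins a @6)
  grilrar → grilrat (sub r→t @7)
Edit distance = 4.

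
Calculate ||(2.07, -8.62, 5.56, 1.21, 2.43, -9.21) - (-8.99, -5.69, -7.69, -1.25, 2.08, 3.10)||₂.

√(Σ(x_i - y_i)²) = √((2.07 - (-8.99))² + (-8.62 - (-5.69))² + (5.56 - (-7.69))² + (1.21 - (-1.25))² + (2.43 - 2.08)² + (-9.21 - 3.1)²)
= √(11.06² + (-2.93)² + 13.25² + 2.46² + 0.35² + (-12.31)²) = √(122.3236 + 8.5849 + 175.5625 + 6.0516 + 0.1225 + 151.5361) = √464.1812 ≈ 21.5449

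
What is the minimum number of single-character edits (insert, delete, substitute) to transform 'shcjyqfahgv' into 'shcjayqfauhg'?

Let D[i][j] be the edit distance between the first i characters of 'shcjyqfahgv' and the first j characters of 'shcjayqfauhg', with D[i][0] = i, D[0][j] = j, and D[i][j] = D[i-1][j-1] if the characters match, else 1 + min(D[i-1][j], D[i][j-1], D[i-1][j-1]). Filling the table (rows: prefixes of 'shcjyqfahgv', columns: prefixes of 'shcjayqfauhg'):
     ε  s  h  c  j  a  y  q  f  a  u  h  g
  ε  0  1  2  3  4  5  6  7  8  9 10 11 12
  s  1  0  1  2  3  4  5  6  7  8  9 10 11
  h  2  1  0  1  2  3  4  5  6  7  8  9 10
  c  3  2  1  0  1  2  3  4  5  6  7  8  9
  j  4  3  2  1  0  1  2  3  4  5  6  7  8
  y  5  4  3  2  1  1  1  2  3  4  5  6  7
  q  6  5  4  3  2  2  2  1  2  3  4  5  6
  f  7  6  5  4  3  3  3  2  1  2  3  4  5
  a  8  7  6  5  4  3  4  3  2  1  2  3  4
  h  9  8  7  6  5  4  4  4  3  2  2  2  3
  g 10  9  8  7  6  5  5  5  4  3  3  3  2
  v 11 10  9  8  7  6  6  6  5  4  4  4  3
The bottom-right entry gives D[11][12] = 3, so no sequence of fewer than 3 edits works. Backtracking through the table gives one optimal edit sequence (3 edits):
  shcjyqfahgv → shcjayqfahgv (ins a @5)
  shcjayqfahgv → shcjayqfauhgv (ins u @10)
  shcjayqfauhgv → shcjayqfauhg (del v @13)
Edit distance = 3.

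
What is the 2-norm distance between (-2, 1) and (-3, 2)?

(Σ|x_i - y_i|^2)^(1/2) = (|-2 - (-3)|^2 + |1 - 2|^2)^(1/2)
= (1^2 + 1^2)^(1/2) = (1 + 1)^(1/2) = (2)^(1/2) ≈ 1.4142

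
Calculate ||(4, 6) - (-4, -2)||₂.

√(Σ(x_i - y_i)²) = √((4 - (-4))² + (6 - (-2))²)
= √(8² + 8²) = √(64 + 64) = √128 ≈ 11.3137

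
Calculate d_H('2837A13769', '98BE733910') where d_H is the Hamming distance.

Differing positions: 1, 3, 4, 5, 6, 8, 9, 10. Hamming distance = 8.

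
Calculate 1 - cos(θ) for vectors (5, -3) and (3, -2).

With u = (5, -3), v = (3, -2):
u·v = 5·3 + (-3)·(-2) = 15 + 6 = 21.
|u| = √(5² + (-3)²) = √34, |v| = √(3² + (-2)²) = √13, so |u||v| = √(34·13) = √442.
cos θ = (u·v)/(|u||v|) = 21/√442 ≈ 0.9989
Cosine distance = 1 - cos θ ≈ 1 - 0.9989 = 0.0011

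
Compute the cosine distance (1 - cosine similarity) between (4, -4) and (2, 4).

With u = (4, -4), v = (2, 4):
u·v = 4·2 + (-4)·4 = 8 + (-16) = -8.
|u| = √(4² + (-4)²) = √32, |v| = √(2² + 4²) = √20, so |u||v| = √(32·20) = √640.
cos θ = (u·v)/(|u||v|) = -8/√640 ≈ -0.3162
Cosine distance = 1 - cos θ ≈ 1 - (-0.3162) = 1.3162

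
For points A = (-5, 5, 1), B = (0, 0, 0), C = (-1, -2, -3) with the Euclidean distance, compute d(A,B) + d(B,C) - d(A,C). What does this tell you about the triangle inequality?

d(A,B) = √(5² + 5² + 1²) = √51 ≈ 7.1414, d(B,C) = √(1² + 2² + 3²) = √14 ≈ 3.7417, d(A,C) = √(4² + 7² + 4²) = √81 = 9.
d(A,B) + d(B,C) - d(A,C) = 7.1414 + 3.7417 - 9 = 10.8831 - 9 = 1.8831 (to 4 decimal places). This is ≥ 0, so the triangle inequality holds for these points.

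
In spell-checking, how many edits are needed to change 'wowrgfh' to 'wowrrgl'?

Let D[i][j] be the edit distance between the first i characters of 'wowrgfh' and the first j characters of 'wowrrgl', with D[i][0] = i, D[0][j] = j, and D[i][j] = D[i-1][j-1] if the characters match, else 1 + min(D[i-1][j], D[i][j-1], D[i-1][j-1]). Filling the table (rows: prefixes of 'wowrgfh', columns: prefixes of 'wowrrgl'):
     ε  w  o  w  r  r  g  l
  ε  0  1  2  3  4  5  6  7
  w  1  0  1  2  3  4  5  6
  o  2  1  0  1  2  3  4  5
  w  3  2  1  0  1  2  3  4
  r  4  3  2  1  0  1  2  3
  g  5  4  3  2  1  1  1  2
  f  6  5  4  3  2  2  2  2
  h  7  6  5  4  3  3  3  3
The bottom-right entry gives D[7][7] = 3, so no sequence of fewer than 3 edits works. Backtracking through the table gives one optimal edit sequence (3 edits):
  wowrgfh → wowrrfh (sub g→r @5)
  wowrrfh → wowrrgh (sub f→g @6)
  wowrrgh → wowrrgl (sub h→l @7)
Edit distance = 3.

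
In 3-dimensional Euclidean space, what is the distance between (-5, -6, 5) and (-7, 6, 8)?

√(Σ(x_i - y_i)²) = √((-5 - (-7))² + (-6 - 6)² + (5 - 8)²)
= √(2² + (-12)² + (-3)²) = √(4 + 144 + 9) = √157 ≈ 12.53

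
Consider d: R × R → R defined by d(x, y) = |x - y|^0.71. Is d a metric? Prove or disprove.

Yes. With 0 < p = 0.71 ≤ 1, d(x,y) = |x-y|^0.71 is a metric on R. Non-negativity and symmetry are immediate; |x-y|^0.71 = 0 ⟺ |x-y| = 0 ⟺ x = y. For the triangle inequality, the function t ↦ t^0.71 is subadditive on [0,∞) when p ≤ 1, so |x-z|^0.71 ≤ (|x-y| + |y-z|)^0.71 ≤ |x-y|^0.71 + |y-z|^0.71.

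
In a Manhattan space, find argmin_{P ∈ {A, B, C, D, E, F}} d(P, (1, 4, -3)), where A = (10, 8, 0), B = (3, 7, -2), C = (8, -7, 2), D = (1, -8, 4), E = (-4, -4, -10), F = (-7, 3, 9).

Distances: d(A) = 16, d(B) = 6, d(C) = 23, d(D) = 19, d(E) = 20, d(F) = 21. Nearest: B = (3, 7, -2) with distance 6.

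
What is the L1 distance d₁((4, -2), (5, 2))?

Σ|x_i - y_i| = |4 - 5| + |-2 - 2| = 1 + 4 = 5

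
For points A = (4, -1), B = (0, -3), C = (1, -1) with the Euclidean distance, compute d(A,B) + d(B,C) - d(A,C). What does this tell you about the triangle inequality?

d(A,B) = √(4² + 2²) = √20 ≈ 4.4721, d(B,C) = √(1² + 2²) = √5 ≈ 2.2361, d(A,C) = √(3² + 0²) = √9 = 3.
d(A,B) + d(B,C) - d(A,C) = 4.4721 + 2.2361 - 3 = 6.7082 - 3 = 3.7082 (to 4 decimal places). This is ≥ 0, so the triangle inequality holds for these points.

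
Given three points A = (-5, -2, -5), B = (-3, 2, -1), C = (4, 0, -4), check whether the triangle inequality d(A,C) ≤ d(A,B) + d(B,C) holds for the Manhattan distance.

d(A,B) = 2 + 4 + 4 = 10, d(B,C) = 7 + 2 + 3 = 12, d(A,C) = 9 + 2 + 1 = 12.
d(A,C) = 12 ≤ 10 + 12 = 22. Triangle inequality is satisfied.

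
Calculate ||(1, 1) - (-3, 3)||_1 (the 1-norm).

Σ|x_i - y_i| = |1 - (-3)| + |1 - 3| = 4 + 2 = 6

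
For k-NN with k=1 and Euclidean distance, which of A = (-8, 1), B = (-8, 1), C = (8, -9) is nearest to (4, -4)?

Distances: d(A) = 13, d(B) = 13, d(C) ≈ 6.4031. Nearest: C = (8, -9) with distance 6.4031.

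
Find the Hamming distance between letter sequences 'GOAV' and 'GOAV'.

Differing positions: none. Hamming distance = 0.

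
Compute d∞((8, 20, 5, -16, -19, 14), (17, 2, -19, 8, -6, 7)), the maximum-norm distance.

max(|x_i - y_i|) = max(|8 - 17|, |20 - 2|, |5 - (-19)|, |-16 - 8|, |-19 - (-6)|, |14 - 7|) = max(9, 18, 24, 24, 13, 7) = 24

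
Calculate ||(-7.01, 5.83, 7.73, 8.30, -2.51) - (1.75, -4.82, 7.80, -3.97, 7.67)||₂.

√(Σ(x_i - y_i)²) = √((-7.01 - 1.75)² + (5.83 - (-4.82))² + (7.73 - 7.8)² + (8.3 - (-3.97))² + (-2.51 - 7.67)²)
= √((-8.76)² + 10.65² + (-0.07)² + 12.27² + (-10.18)²) = √(76.7376 + 113.4225 + 0.0049 + 150.5529 + 103.6324) = √444.3503 ≈ 21.0796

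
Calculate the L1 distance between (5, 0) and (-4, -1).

Σ|x_i - y_i| = |5 - (-4)| + |0 - (-1)| = 9 + 1 = 10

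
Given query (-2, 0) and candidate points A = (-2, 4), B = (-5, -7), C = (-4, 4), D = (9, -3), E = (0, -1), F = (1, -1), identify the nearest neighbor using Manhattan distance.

Distances: d(A) = 4, d(B) = 10, d(C) = 6, d(D) = 14, d(E) = 3, d(F) = 4. Nearest: E = (0, -1) with distance 3.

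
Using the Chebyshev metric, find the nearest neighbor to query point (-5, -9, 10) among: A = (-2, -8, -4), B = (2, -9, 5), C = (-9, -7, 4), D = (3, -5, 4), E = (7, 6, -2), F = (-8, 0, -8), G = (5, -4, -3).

Distances: d(A) = 14, d(B) = 7, d(C) = 6, d(D) = 8, d(E) = 15, d(F) = 18, d(G) = 13. Nearest: C = (-9, -7, 4) with distance 6.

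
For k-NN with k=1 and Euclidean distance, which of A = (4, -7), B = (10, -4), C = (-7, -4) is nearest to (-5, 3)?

Distances: d(A) ≈ 13.4536, d(B) ≈ 16.5529, d(C) ≈ 7.2801. Nearest: C = (-7, -4) with distance 7.2801.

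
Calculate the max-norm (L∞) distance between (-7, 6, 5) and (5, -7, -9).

max(|x_i - y_i|) = max(|-7 - 5|, |6 - (-7)|, |5 - (-9)|) = max(12, 13, 14) = 14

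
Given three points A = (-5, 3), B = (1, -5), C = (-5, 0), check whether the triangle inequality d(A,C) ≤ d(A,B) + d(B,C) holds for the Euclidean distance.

d(A,B) = √(6² + 8²) = √100 = 10, d(B,C) = √(6² + 5²) = √61 ≈ 7.8102, d(A,C) = √(0² + 3²) = √9 = 3.
d(A,C) = 3 ≤ 10 + 7.8102 = 17.8102. Triangle inequality is satisfied.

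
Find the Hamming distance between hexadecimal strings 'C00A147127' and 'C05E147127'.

Differing positions: 3, 4. Hamming distance = 2.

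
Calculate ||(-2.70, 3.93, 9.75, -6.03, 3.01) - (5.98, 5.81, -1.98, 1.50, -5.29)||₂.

√(Σ(x_i - y_i)²) = √((-2.7 - 5.98)² + (3.93 - 5.81)² + (9.75 - (-1.98))² + (-6.03 - 1.5)² + (3.01 - (-5.29))²)
= √((-8.68)² + (-1.88)² + 11.73² + (-7.53)² + 8.3²) = √(75.3424 + 3.5344 + 137.5929 + 56.7009 + 68.89) = √342.0606 ≈ 18.4949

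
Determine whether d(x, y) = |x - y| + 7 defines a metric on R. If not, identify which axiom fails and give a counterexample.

No. d fails identity of indiscernibles (specifically d(x,x) = 0): d(2, 2) = |2 - 2| + 7 = 0 + 7 = 7 ≠ 0.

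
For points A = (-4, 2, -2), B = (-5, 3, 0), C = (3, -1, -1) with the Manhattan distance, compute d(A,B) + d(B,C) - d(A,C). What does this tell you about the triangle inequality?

d(A,B) = 1 + 1 + 2 = 4, d(B,C) = 8 + 4 + 1 = 13, d(A,C) = 7 + 3 + 1 = 11.
d(A,B) + d(B,C) - d(A,C) = 4 + 13 - 11 = 17 - 11 = 6. This is ≥ 0, so the triangle inequality holds for these points.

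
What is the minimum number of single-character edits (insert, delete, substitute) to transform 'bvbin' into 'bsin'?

Let D[i][j] be the edit distance between the first i characters of 'bvbin' and the first j characters of 'bsin', with D[i][0] = i, D[0][j] = j, and D[i][j] = D[i-1][j-1] if the characters match, else 1 + min(D[i-1][j], D[i][j-1], D[i-1][j-1]). Filling the table (rows: prefixes of 'bvbin', columns: prefixes of 'bsin'):
     ε  b  s  i  n
  ε  0  1  2  3  4
  b  1  0  1  2  3
  v  2  1  1  2  3
  b  3  2  2  2  3
  i  4  3  3  2  3
  n  5  4  4  3  2
The bottom-right entry gives D[5][4] = 2, so no sequence of fewer than 2 edits works. Backtracking through the table gives one optimal edit sequence (2 edits):
  bvbin → bbin (del v @2)
  bbin → bsin (sub b→s @2)
Edit distance = 2.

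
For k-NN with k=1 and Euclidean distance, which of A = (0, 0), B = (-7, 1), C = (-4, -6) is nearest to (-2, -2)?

Distances: d(A) ≈ 2.8284, d(B) ≈ 5.831, d(C) ≈ 4.4721. Nearest: A = (0, 0) with distance 2.8284.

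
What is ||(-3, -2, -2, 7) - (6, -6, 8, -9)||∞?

max(|x_i - y_i|) = max(|-3 - 6|, |-2 - (-6)|, |-2 - 8|, |7 - (-9)|) = max(9, 4, 10, 16) = 16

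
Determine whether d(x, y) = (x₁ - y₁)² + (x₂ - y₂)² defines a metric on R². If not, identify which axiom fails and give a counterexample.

No. The squared Euclidean distance fails the triangle inequality. Counterexample: x = (0, 0), y = (5, 2), z = (10, 4). d(x,z) = 10² + 4² = 116, but d(x,y) + d(y,z) = (5² + 2²) + (5² + 2²) = 29 + 29 = 58. Since 116 > 58, the triangle inequality is violated. (Note: √d, the ordinary Euclidean distance, IS a metric.)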